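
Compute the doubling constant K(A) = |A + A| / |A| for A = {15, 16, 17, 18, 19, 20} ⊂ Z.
K = |A + A| / |A| = 11/6

Enumerate A + A = {a + b : a, b ∈ A}. With |A| = 6, there are |A|^2 = 36 ordered sum pairs; collecting distinct values, A + A = {30, 31, 32, 33, 34, 35, 36, 37, 38, 39, 40}, so |A + A| = 11. Thus K = 11/6. Here |A + A| = 2|A| − 1 = 11, the minimum possible — so K = 11/6 is minimal, which holds iff A is an arithmetic progression.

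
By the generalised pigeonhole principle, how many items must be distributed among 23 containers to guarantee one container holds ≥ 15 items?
n = (15 − 1)·23 + 1 = 323

By the generalised pigeonhole principle, to guarantee some box contains ≥ r objects we need more than (r − 1) · k objects total. Threshold: n = (r − 1) · k + 1. With r = 15 and k = 23: n = 14 · 23 + 1 = 322 + 1 = 323. For n = 322 = 14 · 23, we can put exactly 14 objects in every box, avoiding 15 in any single one — so 323 is tight.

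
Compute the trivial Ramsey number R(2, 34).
R(2, 34) = 34

R(2, k) = k for all k ≥ 2: in a 2-colouring of K_k, either some edge is red (a red K_2) or all edges are blue (a blue K_k). And K_{33} coloured all-blue has no blue K_34, so R(2, 34) > 33. Hence R(2, 34) = 34.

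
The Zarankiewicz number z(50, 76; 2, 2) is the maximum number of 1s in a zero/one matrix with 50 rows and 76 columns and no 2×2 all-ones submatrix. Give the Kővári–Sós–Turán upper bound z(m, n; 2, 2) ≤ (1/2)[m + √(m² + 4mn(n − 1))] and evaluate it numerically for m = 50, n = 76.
z(50, 76; 2, 2) ≤ (1/2)[50 + √(50² + 4·50·76·75)] = (1/2)[50 + √1142500] = 559.439

Kővári–Sós–Turán: let r_1, ..., r_50 be the row sums and z = Σ r_i the total number of 1s. Each pair of columns can share at most one row with both entries 1 (else a 2×2 all-ones block appears), so Σ_i C(r_i, 2) ≤ C(76, 2) = 2850. By convexity Σ_i C(r_i, 2) ≥ 50·C(z/50, 2) = z(z − 50)/(2·50), giving z² − 50z − 50·76·75 ≤ 0 and hence z ≤ (1/2)[50 + √(2500 + 4·285000)] = (1/2)[50 + √1142500] ≈ (1/2)(50 + 1068.8779) = 559.439.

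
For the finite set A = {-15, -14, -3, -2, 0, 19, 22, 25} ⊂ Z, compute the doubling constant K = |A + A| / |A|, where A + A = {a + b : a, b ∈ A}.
K = |A + A| / |A| = 32/8 = 4

Enumerate A + A = {a + b : a, b ∈ A}. With |A| = 8, there are |A|^2 = 64 ordered sum pairs; collecting distinct values, A + A = {-30, -29, -28, -18, -17, -16, -15, -14, -6, -5, -4, -3, -2, 0, 4, 5, 7, 8, 10, 11, 16, 17, 19, 20, 22, 23, 25, 38, 41, 44, 47, 50}, so |A + A| = 32. Thus K = 32/8 = 4. For comparison, the minimum possible |A + A| over all 8-element sets is 2·8 − 1 = 15 (so min K = 15/8), attained only by arithmetic progressions.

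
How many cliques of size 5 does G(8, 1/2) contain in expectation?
E[# K_5] = C(8, 5) · (1/2)^C(5, 2) = 56 / 2^10 = 7/128 = 0.0546875

For each 5-subset S of vertices (there are C(8, 5) = 56 such S), let X_S = 1 if S induces a K_5 (all C(5, 2) = 10 edges present). Then P(X_S = 1) = (1/2)^10 = 1/1024. By linearity of expectation, E[# K_5] = C(8, 5) · (1/2)^10 = 56 / 1024 = 7/128 = 0.0546875.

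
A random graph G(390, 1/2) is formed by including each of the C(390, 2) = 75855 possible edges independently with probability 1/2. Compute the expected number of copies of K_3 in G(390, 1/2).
E[# K_3] = C(390, 3) · (1/2)^C(3, 2) = 9810580 / 2^3 = 2452645/2 = 1226322.5

For each 3-subset S of vertices (there are C(390, 3) = 9810580 such S), let X_S = 1 if S induces a K_3 (all C(3, 2) = 3 edges present). Then P(X_S = 1) = (1/2)^3 = 1/8. By linearity of expectation, E[# K_3] = C(390, 3) · (1/2)^3 = 9810580 / 8 = 2452645/2 = 1226322.5.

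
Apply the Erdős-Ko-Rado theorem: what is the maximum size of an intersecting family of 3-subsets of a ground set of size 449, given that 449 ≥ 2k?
max |F| = C(448, 2) = 100128

The Erdős-Ko-Rado theorem states: for n ≥ 2k, an intersecting family of k-subsets of an n-element set has size at most C(n − 1, k − 1), with equality for 'star' families {A ⊆ [n] : |A| = k, i ∈ A} (fix an element i). For n = 449, k = 3: C(448, 2) = 100128.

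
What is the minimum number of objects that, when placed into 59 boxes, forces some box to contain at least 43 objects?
n = (43 − 1)·59 + 1 = 2479

By the generalised pigeonhole principle, to guarantee some box contains ≥ r objects we need more than (r − 1) · k objects total. Threshold: n = (r − 1) · k + 1. With r = 43 and k = 59: n = 42 · 59 + 1 = 2478 + 1 = 2479. For n = 2478 = 42 · 59, we can put exactly 42 objects in every box, avoiding 43 in any single one — so 2479 is tight.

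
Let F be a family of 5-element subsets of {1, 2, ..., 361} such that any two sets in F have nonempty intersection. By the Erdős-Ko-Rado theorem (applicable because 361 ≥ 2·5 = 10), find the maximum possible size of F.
max |F| = C(360, 4) = 688235310

Erdős-Ko-Rado (1961): when n ≥ 2k, max |F| = C(n−1, k−1). The bound is attained by the star {A : i ∈ A} for any fixed i ∈ [n]. Here C(361−1, 5−1) = C(360, 4) = 688235310.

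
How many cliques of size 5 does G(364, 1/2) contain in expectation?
E[# K_5] = C(364, 5) · (1/2)^C(5, 2) = 51801822072 / 2^10 = 6475227759/128 = 50587716.8671875

For each 5-subset S of vertices (there are C(364, 5) = 51801822072 such S), let X_S = 1 if S induces a K_5 (all C(5, 2) = 10 edges present). Then P(X_S = 1) = (1/2)^10 = 1/1024. By linearity of expectation, E[# K_5] = C(364, 5) · (1/2)^10 = 51801822072 / 1024 = 6475227759/128 = 50587716.8671875.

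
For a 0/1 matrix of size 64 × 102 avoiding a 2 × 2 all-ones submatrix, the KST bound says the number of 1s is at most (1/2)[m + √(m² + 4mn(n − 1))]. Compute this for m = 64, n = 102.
z(64, 102; 2, 2) ≤ (1/2)[64 + √(64² + 4·64·102·101)] = (1/2)[64 + √2641408] = 844.6205

Kővári–Sós–Turán: let r_1, ..., r_64 be the row sums and z = Σ r_i the total number of 1s. Each pair of columns can share at most one row with both entries 1 (else a 2×2 all-ones block appears), so Σ_i C(r_i, 2) ≤ C(102, 2) = 5151. By convexity Σ_i C(r_i, 2) ≥ 64·C(z/64, 2) = z(z − 64)/(2·64), giving z² − 64z − 64·102·101 ≤ 0 and hence z ≤ (1/2)[64 + √(4096 + 4·659328)] = (1/2)[64 + √2641408] ≈ (1/2)(64 + 1625.2409) = 844.6205.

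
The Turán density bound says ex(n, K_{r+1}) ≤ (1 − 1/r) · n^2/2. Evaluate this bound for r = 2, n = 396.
Turán density bound = (1/2) · 396^2/2 = 39204

Turán's theorem: ex(n, K_{r+1}) is achieved by the complete r-partite Turán graph T(n, r) with parts as balanced as possible, and is at most (1 − 1/r) · n^2/2. For r = 2, n = 396: the density bound is (1/2) · 156816/2 = 39204. Since 2 ∣ 396, the Turán graph T(396, 2) has parts of equal size 198, and its edge count e(T(396, 2)) = 39204 attains the density bound exactly.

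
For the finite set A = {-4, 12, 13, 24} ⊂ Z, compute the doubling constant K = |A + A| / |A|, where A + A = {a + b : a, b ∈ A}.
K = |A + A| / |A| = 10/4 = 5/2

Enumerate A + A = {a + b : a, b ∈ A}. With |A| = 4, there are |A|^2 = 16 ordered sum pairs; collecting distinct values, A + A = {-8, 8, 9, 20, 24, 25, 26, 36, 37, 48}, so |A + A| = 10. Thus K = 10/4 = 5/2. For comparison, the minimum possible |A + A| over all 4-element sets is 2·4 − 1 = 7 (so min K = 7/4), attained only by arithmetic progressions.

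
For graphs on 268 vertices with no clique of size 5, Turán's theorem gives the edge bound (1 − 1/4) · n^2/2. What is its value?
Turán density bound = (3/4) · 268^2/2 = 26934

Turán's theorem: ex(n, K_{r+1}) is achieved by the complete r-partite Turán graph T(n, r) with parts as balanced as possible, and is at most (1 − 1/r) · n^2/2. For r = 4, n = 268: the density bound is (3/4) · 71824/2 = 26934. Since 4 ∣ 268, the Turán graph T(268, 4) has parts of equal size 67, and its edge count e(T(268, 4)) = 26934 attains the density bound exactly.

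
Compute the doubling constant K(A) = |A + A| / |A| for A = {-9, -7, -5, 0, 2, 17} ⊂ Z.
K = |A + A| / |A| = 18/6 = 3

Enumerate A + A = {a + b : a, b ∈ A}. With |A| = 6, there are |A|^2 = 36 ordered sum pairs; collecting distinct values, A + A = {-18, -16, -14, -12, -10, -9, -7, -5, -3, 0, 2, 4, 8, 10, 12, 17, 19, 34}, so |A + A| = 18. Thus K = 18/6 = 3. For comparison, the minimum possible |A + A| over all 6-element sets is 2·6 − 1 = 11 (so min K = 11/6), attained only by arithmetic progressions.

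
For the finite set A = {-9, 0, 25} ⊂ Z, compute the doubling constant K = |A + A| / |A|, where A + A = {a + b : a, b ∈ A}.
K = |A + A| / |A| = 6/3 = 2

Enumerate A + A = {a + b : a, b ∈ A}. With |A| = 3, there are |A|^2 = 9 ordered sum pairs; collecting distinct values, A + A = {-18, -9, 0, 16, 25, 50}, so |A + A| = 6. Thus K = 6/3 = 2. For comparison, the minimum possible |A + A| over all 3-element sets is 2·3 − 1 = 5 (so min K = 5/3), attained only by arithmetic progressions.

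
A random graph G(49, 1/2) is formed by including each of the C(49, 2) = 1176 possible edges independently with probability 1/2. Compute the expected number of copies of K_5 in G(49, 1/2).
E[# K_5] = C(49, 5) · (1/2)^C(5, 2) = 1906884 / 2^10 = 476721/256 ≈ 1862.191406

For each 5-subset S of vertices (there are C(49, 5) = 1906884 such S), let X_S = 1 if S induces a K_5 (all C(5, 2) = 10 edges present). Then P(X_S = 1) = (1/2)^10 = 1/1024. By linearity of expectation, E[# K_5] = C(49, 5) · (1/2)^10 = 1906884 / 1024 = 476721/256 ≈ 1862.191406.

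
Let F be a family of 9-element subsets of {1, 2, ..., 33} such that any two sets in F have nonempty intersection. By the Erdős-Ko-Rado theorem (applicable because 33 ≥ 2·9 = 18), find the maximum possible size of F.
max |F| = C(32, 8) = 10518300

Erdős-Ko-Rado (1961): when n ≥ 2k, max |F| = C(n−1, k−1). The bound is attained by the star {A : i ∈ A} for any fixed i ∈ [n]. Here C(33−1, 9−1) = C(32, 8) = 10518300.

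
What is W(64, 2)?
W(64, 2) = 64 + 1 = 65

A 2-term AP is any pair of integers, so a monochromatic 2-AP exists iff some colour is used at least twice. With 64 colours, the colouring i ↦ i on {1, ..., 64} uses each colour once, avoiding any monochromatic pair, so W(64, 2) > 64. For {1, ..., 65}, pigeonhole forces two integers of the same colour, which form a monochromatic 2-AP. Hence W(64, 2) = 65.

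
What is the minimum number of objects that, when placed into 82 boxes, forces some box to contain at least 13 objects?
n = (13 − 1)·82 + 1 = 985

By the generalised pigeonhole principle, to guarantee some box contains ≥ r objects we need more than (r − 1) · k objects total. Threshold: n = (r − 1) · k + 1. With r = 13 and k = 82: n = 12 · 82 + 1 = 984 + 1 = 985. For n = 984 = 12 · 82, we can put exactly 12 objects in every box, avoiding 13 in any single one — so 985 is tight.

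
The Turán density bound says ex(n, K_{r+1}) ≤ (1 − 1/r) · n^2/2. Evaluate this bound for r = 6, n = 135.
Turán density bound = (5/6) · 135^2/2 = 30375/4 ≈ 7593.75

Turán's theorem: ex(n, K_{r+1}) is achieved by the complete r-partite Turán graph T(n, r) with parts as balanced as possible, and is at most (1 − 1/r) · n^2/2. For r = 6, n = 135: the density bound is (5/6) · 18225/2 = 30375/4 ≈ 7593.75. The integer-valued extremum is e(T(135, 6)) = 7593, which is strictly less than the density bound 30375/4 since 6 ∤ 135 (the parts of T(135, 6) cannot all be equal).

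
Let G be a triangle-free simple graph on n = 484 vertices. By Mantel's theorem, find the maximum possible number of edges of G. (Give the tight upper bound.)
ex(484, K_3) = ⌊484^2/4⌋ = 58564

Mantel (1907): a triangle-free graph on n vertices has at most ⌊n^2/4⌋ edges, with equality for the complete bipartite graph K_{⌊n/2⌋, ⌈n/2⌉}. For n = 484: ⌊484^2/4⌋ = ⌊234256/4⌋ = 58564. The extremal graph is K_{242, 242}, which has 242·242 = 58564 edges.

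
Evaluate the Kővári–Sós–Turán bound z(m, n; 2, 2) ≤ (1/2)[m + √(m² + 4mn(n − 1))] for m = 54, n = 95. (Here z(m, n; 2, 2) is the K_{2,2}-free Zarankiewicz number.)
z(54, 95; 2, 2) ≤ (1/2)[54 + √(54² + 4·54·95·94)] = (1/2)[54 + √1931796] = 721.9453

Kővári–Sós–Turán: let r_1, ..., r_54 be the row sums and z = Σ r_i the total number of 1s. Each pair of columns can share at most one row with both entries 1 (else a 2×2 all-ones block appears), so Σ_i C(r_i, 2) ≤ C(95, 2) = 4465. By convexity Σ_i C(r_i, 2) ≥ 54·C(z/54, 2) = z(z − 54)/(2·54), giving z² − 54z − 54·95·94 ≤ 0 and hence z ≤ (1/2)[54 + √(2916 + 4·482220)] = (1/2)[54 + √1931796] ≈ (1/2)(54 + 1389.8906) = 721.9453.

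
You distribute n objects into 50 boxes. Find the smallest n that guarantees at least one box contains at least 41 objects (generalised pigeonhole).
n = (41 − 1)·50 + 1 = 2001

By the generalised pigeonhole principle, to guarantee some box contains ≥ r objects we need more than (r − 1) · k objects total. Threshold: n = (r − 1) · k + 1. With r = 41 and k = 50: n = 40 · 50 + 1 = 2000 + 1 = 2001. For n = 2000 = 40 · 50, we can put exactly 40 objects in every box, avoiding 41 in any single one — so 2001 is tight.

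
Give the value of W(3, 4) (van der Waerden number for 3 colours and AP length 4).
W(3, 4) = 293

W(3, 4) = 293. The lower bound W(3, 4) > 292 comes from an explicit good 3-colouring of [1, 292]; the upper bound W(3, 4) ≤ 293 was verified by exhaustive search over 3-colourings of [1, 293].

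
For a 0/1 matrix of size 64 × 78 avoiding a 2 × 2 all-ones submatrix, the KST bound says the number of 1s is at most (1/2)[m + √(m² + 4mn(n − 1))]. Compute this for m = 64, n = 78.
z(64, 78; 2, 2) ≤ (1/2)[64 + √(64² + 4·64·78·77)] = (1/2)[64 + √1541632] = 652.8124

Kővári–Sós–Turán: let r_1, ..., r_64 be the row sums and z = Σ r_i the total number of 1s. Each pair of columns can share at most one row with both entries 1 (else a 2×2 all-ones block appears), so Σ_i C(r_i, 2) ≤ C(78, 2) = 3003. By convexity Σ_i C(r_i, 2) ≥ 64·C(z/64, 2) = z(z − 64)/(2·64), giving z² − 64z − 64·78·77 ≤ 0 and hence z ≤ (1/2)[64 + √(4096 + 4·384384)] = (1/2)[64 + √1541632] ≈ (1/2)(64 + 1241.6247) = 652.8124.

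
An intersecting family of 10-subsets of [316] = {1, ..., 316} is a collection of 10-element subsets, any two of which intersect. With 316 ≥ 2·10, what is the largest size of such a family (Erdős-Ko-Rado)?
max |F| = C(315, 9) = 74980055027883005

Erdős-Ko-Rado (1961): when n ≥ 2k, max |F| = C(n−1, k−1). The bound is attained by the star {A : i ∈ A} for any fixed i ∈ [n]. Here C(316−1, 10−1) = C(315, 9) = 74980055027883005.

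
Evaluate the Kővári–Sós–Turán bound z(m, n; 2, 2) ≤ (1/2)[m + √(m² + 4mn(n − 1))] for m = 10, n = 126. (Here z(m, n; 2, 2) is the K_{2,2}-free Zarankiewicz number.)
z(10, 126; 2, 2) ≤ (1/2)[10 + √(10² + 4·10·126·125)] = (1/2)[10 + √630100] = 401.8942

Kővári–Sós–Turán: let r_1, ..., r_10 be the row sums and z = Σ r_i the total number of 1s. Each pair of columns can share at most one row with both entries 1 (else a 2×2 all-ones block appears), so Σ_i C(r_i, 2) ≤ C(126, 2) = 7875. By convexity Σ_i C(r_i, 2) ≥ 10·C(z/10, 2) = z(z − 10)/(2·10), giving z² − 10z − 10·126·125 ≤ 0 and hence z ≤ (1/2)[10 + √(100 + 4·157500)] = (1/2)[10 + √630100] ≈ (1/2)(10 + 793.7884) = 401.8942.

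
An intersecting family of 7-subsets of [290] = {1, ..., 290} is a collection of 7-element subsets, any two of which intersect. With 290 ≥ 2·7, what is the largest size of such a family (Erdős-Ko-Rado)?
max |F| = C(289, 6) = 768013694448

The Erdős-Ko-Rado theorem states: for n ≥ 2k, an intersecting family of k-subsets of an n-element set has size at most C(n − 1, k − 1), with equality for 'star' families {A ⊆ [n] : |A| = k, i ∈ A} (fix an element i). For n = 290, k = 7: C(289, 6) = 768013694448.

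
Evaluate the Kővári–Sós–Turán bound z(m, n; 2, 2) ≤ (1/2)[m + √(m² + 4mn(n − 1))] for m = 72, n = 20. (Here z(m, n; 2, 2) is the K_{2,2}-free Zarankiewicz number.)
z(72, 20; 2, 2) ≤ (1/2)[72 + √(72² + 4·72·20·19)] = (1/2)[72 + √114624] = 205.2808

Kővári–Sós–Turán: let r_1, ..., r_72 be the row sums and z = Σ r_i the total number of 1s. Each pair of columns can share at most one row with both entries 1 (else a 2×2 all-ones block appears), so Σ_i C(r_i, 2) ≤ C(20, 2) = 190. By convexity Σ_i C(r_i, 2) ≥ 72·C(z/72, 2) = z(z − 72)/(2·72), giving z² − 72z − 72·20·19 ≤ 0 and hence z ≤ (1/2)[72 + √(5184 + 4·27360)] = (1/2)[72 + √114624] ≈ (1/2)(72 + 338.5617) = 205.2808.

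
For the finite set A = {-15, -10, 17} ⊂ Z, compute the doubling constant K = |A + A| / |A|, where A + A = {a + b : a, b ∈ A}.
K = |A + A| / |A| = 6/3 = 2

Enumerate A + A = {a + b : a, b ∈ A}. With |A| = 3, there are |A|^2 = 9 ordered sum pairs; collecting distinct values, A + A = {-30, -25, -20, 2, 7, 34}, so |A + A| = 6. Thus K = 6/3 = 2. For comparison, the minimum possible |A + A| over all 3-element sets is 2·3 − 1 = 5 (so min K = 5/3), attained only by arithmetic progressions.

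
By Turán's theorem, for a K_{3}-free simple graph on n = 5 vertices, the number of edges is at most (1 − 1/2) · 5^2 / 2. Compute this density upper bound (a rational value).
Turán density bound = (1/2) · 5^2/2 = 25/4 ≈ 6.25

Turán's theorem: ex(n, K_{r+1}) is achieved by the complete r-partite Turán graph T(n, r) with parts as balanced as possible, and is at most (1 − 1/r) · n^2/2. For r = 2, n = 5: the density bound is (1/2) · 25/2 = 25/4 ≈ 6.25. The integer-valued extremum is e(T(5, 2)) = 6, which is strictly less than the density bound 25/4 since 2 ∤ 5 (the parts of T(5, 2) cannot all be equal).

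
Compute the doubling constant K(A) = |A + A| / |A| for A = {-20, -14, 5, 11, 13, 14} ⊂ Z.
K = |A + A| / |A| = 20/6 = 10/3

Enumerate A + A = {a + b : a, b ∈ A}. With |A| = 6, there are |A|^2 = 36 ordered sum pairs; collecting distinct values, A + A = {-40, -34, -28, -15, -9, -7, -6, -3, -1, 0, 10, 16, 18, 19, 22, 24, 25, 26, 27, 28}, so |A + A| = 20. Thus K = 20/6 = 10/3. For comparison, the minimum possible |A + A| over all 6-element sets is 2·6 − 1 = 11 (so min K = 11/6), attained only by arithmetic progressions.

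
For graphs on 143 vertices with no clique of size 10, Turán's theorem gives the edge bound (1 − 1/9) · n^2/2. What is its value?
Turán density bound = (8/9) · 143^2/2 = 81796/9 ≈ 9088.4444

Turán's theorem: ex(n, K_{r+1}) is achieved by the complete r-partite Turán graph T(n, r) with parts as balanced as possible, and is at most (1 − 1/r) · n^2/2. For r = 9, n = 143: the density bound is (8/9) · 20449/2 = 81796/9 ≈ 9088.4444. The integer-valued extremum is e(T(143, 9)) = 9088, which is strictly less than the density bound 81796/9 since 9 ∤ 143 (the parts of T(143, 9) cannot all be equal).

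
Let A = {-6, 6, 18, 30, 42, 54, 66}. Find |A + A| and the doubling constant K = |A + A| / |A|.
K = |A + A| / |A| = 13/7

Enumerate A + A = {a + b : a, b ∈ A}. With |A| = 7, there are |A|^2 = 49 ordered sum pairs; collecting distinct values, A + A = {-12, 0, 12, 24, 36, 48, 60, 72, 84, 96, 108, 120, 132}, so |A + A| = 13. Thus K = 13/7. Here |A + A| = 2|A| − 1 = 13, the minimum possible — so K = 13/7 is minimal, which holds iff A is an arithmetic progression.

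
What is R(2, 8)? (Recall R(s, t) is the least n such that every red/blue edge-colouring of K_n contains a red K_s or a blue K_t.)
R(2, 8) = 8

R(2, k) = k for all k ≥ 2: in a 2-colouring of K_k, either some edge is red (a red K_2) or all edges are blue (a blue K_k). And K_{7} coloured all-blue has no blue K_8, so R(2, 8) > 7. Hence R(2, 8) = 8.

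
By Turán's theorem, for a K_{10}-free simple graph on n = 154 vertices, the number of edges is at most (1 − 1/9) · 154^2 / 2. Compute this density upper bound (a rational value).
Turán density bound = (8/9) · 154^2/2 = 94864/9 ≈ 10540.4444

Turán's theorem: ex(n, K_{r+1}) is achieved by the complete r-partite Turán graph T(n, r) with parts as balanced as possible, and is at most (1 − 1/r) · n^2/2. For r = 9, n = 154: the density bound is (8/9) · 23716/2 = 94864/9 ≈ 10540.4444. The integer-valued extremum is e(T(154, 9)) = 10540, which is strictly less than the density bound 94864/9 since 9 ∤ 154 (the parts of T(154, 9) cannot all be equal).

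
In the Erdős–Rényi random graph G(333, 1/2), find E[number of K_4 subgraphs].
E[# K_4] = C(333, 4) · (1/2)^C(4, 2) = 503167995 / 2^6 = 7861999.921875

For each 4-subset S of vertices (there are C(333, 4) = 503167995 such S), let X_S = 1 if S induces a K_4 (all C(4, 2) = 6 edges present). Then P(X_S = 1) = (1/2)^6 = 1/64. By linearity of expectation, E[# K_4] = C(333, 4) · (1/2)^6 = 503167995 / 64 = 7861999.921875.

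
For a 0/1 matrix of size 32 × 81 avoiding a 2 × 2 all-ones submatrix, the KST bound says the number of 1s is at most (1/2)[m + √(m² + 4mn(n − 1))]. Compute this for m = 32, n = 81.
z(32, 81; 2, 2) ≤ (1/2)[32 + √(32² + 4·32·81·80)] = (1/2)[32 + √830464] = 471.649

Kővári–Sós–Turán: let r_1, ..., r_32 be the row sums and z = Σ r_i the total number of 1s. Each pair of columns can share at most one row with both entries 1 (else a 2×2 all-ones block appears), so Σ_i C(r_i, 2) ≤ C(81, 2) = 3240. By convexity Σ_i C(r_i, 2) ≥ 32·C(z/32, 2) = z(z − 32)/(2·32), giving z² − 32z − 32·81·80 ≤ 0 and hence z ≤ (1/2)[32 + √(1024 + 4·207360)] = (1/2)[32 + √830464] ≈ (1/2)(32 + 911.298) = 471.649.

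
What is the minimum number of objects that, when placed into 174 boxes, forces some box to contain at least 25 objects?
n = (25 − 1)·174 + 1 = 4177

By the generalised pigeonhole principle, to guarantee some box contains ≥ r objects we need more than (r − 1) · k objects total. Threshold: n = (r − 1) · k + 1. With r = 25 and k = 174: n = 24 · 174 + 1 = 4176 + 1 = 4177. For n = 4176 = 24 · 174, we can put exactly 24 objects in every box, avoiding 25 in any single one — so 4177 is tight.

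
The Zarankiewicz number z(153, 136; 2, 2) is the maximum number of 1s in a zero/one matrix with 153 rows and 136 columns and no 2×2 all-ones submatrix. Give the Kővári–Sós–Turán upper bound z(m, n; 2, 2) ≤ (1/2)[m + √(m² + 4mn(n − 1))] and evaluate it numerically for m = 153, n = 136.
z(153, 136; 2, 2) ≤ (1/2)[153 + √(153² + 4·153·136·135)] = (1/2)[153 + √11259729] = 1754.276

Kővári–Sós–Turán: let r_1, ..., r_153 be the row sums and z = Σ r_i the total number of 1s. Each pair of columns can share at most one row with both entries 1 (else a 2×2 all-ones block appears), so Σ_i C(r_i, 2) ≤ C(136, 2) = 9180. By convexity Σ_i C(r_i, 2) ≥ 153·C(z/153, 2) = z(z − 153)/(2·153), giving z² − 153z − 153·136·135 ≤ 0 and hence z ≤ (1/2)[153 + √(23409 + 4·2809080)] = (1/2)[153 + √11259729] ≈ (1/2)(153 + 3355.552) = 1754.276.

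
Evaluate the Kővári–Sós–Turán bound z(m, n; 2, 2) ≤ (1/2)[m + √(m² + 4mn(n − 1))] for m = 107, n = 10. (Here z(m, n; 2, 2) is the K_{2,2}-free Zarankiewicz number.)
z(107, 10; 2, 2) ≤ (1/2)[107 + √(107² + 4·107·10·9)] = (1/2)[107 + √49969] = 165.2687

Kővári–Sós–Turán: let r_1, ..., r_107 be the row sums and z = Σ r_i the total number of 1s. Each pair of columns can share at most one row with both entries 1 (else a 2×2 all-ones block appears), so Σ_i C(r_i, 2) ≤ C(10, 2) = 45. By convexity Σ_i C(r_i, 2) ≥ 107·C(z/107, 2) = z(z − 107)/(2·107), giving z² − 107z − 107·10·9 ≤ 0 and hence z ≤ (1/2)[107 + √(11449 + 4·9630)] = (1/2)[107 + √49969] ≈ (1/2)(107 + 223.5375) = 165.2687.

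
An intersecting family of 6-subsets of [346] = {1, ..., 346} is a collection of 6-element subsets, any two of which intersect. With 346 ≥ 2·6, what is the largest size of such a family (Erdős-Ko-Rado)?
max |F| = C(345, 5) = 39561331194

The Erdős-Ko-Rado theorem states: for n ≥ 2k, an intersecting family of k-subsets of an n-element set has size at most C(n − 1, k − 1), with equality for 'star' families {A ⊆ [n] : |A| = k, i ∈ A} (fix an element i). For n = 346, k = 6: C(345, 5) = 39561331194.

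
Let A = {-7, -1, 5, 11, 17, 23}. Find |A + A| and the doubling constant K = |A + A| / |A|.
K = |A + A| / |A| = 11/6

Enumerate A + A = {a + b : a, b ∈ A}. With |A| = 6, there are |A|^2 = 36 ordered sum pairs; collecting distinct values, A + A = {-14, -8, -2, 4, 10, 16, 22, 28, 34, 40, 46}, so |A + A| = 11. Thus K = 11/6. Here |A + A| = 2|A| − 1 = 11, the minimum possible — so K = 11/6 is minimal, which holds iff A is an arithmetic progression.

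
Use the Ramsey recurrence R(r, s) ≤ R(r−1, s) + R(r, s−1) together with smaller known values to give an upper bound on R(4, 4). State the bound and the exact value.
R(4, 4) ≤ R(3, 4) + R(4, 3) = 9 + 9 = 18; exact value R(4, 4) = 18.

The Erdős–Szekeres recurrence R(r, s) ≤ R(r−1, s) + R(r, s−1) applied to (r, s) = (4, 4) gives
  R(4, 4) ≤ R(3, 4) + R(4, 3) = 9 + 9 = 18.
(Recall R(2, k) = k and R is symmetric.) Here the recurrence bound is tight: a matching lower-bound construction on K_{17} shows R(4, 4) > 17, so R(4, 4) = 18 exactly.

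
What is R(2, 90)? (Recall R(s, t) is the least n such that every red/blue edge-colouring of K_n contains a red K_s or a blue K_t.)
R(2, 90) = 90

R(2, k) = k for all k ≥ 2: in a 2-colouring of K_k, either some edge is red (a red K_2) or all edges are blue (a blue K_k). And K_{89} coloured all-blue has no blue K_90, so R(2, 90) > 89. Hence R(2, 90) = 90.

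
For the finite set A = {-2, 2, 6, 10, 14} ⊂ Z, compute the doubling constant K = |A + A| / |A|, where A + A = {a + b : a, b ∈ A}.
K = |A + A| / |A| = 9/5

Enumerate A + A = {a + b : a, b ∈ A}. With |A| = 5, there are |A|^2 = 25 ordered sum pairs; collecting distinct values, A + A = {-4, 0, 4, 8, 12, 16, 20, 24, 28}, so |A + A| = 9. Thus K = 9/5. Here |A + A| = 2|A| − 1 = 9, the minimum possible — so K = 9/5 is minimal, which holds iff A is an arithmetic progression.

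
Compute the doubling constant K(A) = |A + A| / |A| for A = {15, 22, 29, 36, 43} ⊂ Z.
K = |A + A| / |A| = 9/5

Enumerate A + A = {a + b : a, b ∈ A}. With |A| = 5, there are |A|^2 = 25 ordered sum pairs; collecting distinct values, A + A = {30, 37, 44, 51, 58, 65, 72, 79, 86}, so |A + A| = 9. Thus K = 9/5. Here |A + A| = 2|A| − 1 = 9, the minimum possible — so K = 9/5 is minimal, which holds iff A is an arithmetic progression.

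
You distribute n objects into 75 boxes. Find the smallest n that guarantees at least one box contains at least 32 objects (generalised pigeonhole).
n = (32 − 1)·75 + 1 = 2326

By the generalised pigeonhole principle, to guarantee some box contains ≥ r objects we need more than (r − 1) · k objects total. Threshold: n = (r − 1) · k + 1. With r = 32 and k = 75: n = 31 · 75 + 1 = 2325 + 1 = 2326. For n = 2325 = 31 · 75, we can put exactly 31 objects in every box, avoiding 32 in any single one — so 2326 is tight.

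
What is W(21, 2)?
W(21, 2) = 21 + 1 = 22

A 2-term AP is any pair of integers, so a monochromatic 2-AP exists iff some colour is used at least twice. With 21 colours, the colouring i ↦ i on {1, ..., 21} uses each colour once, avoiding any monochromatic pair, so W(21, 2) > 21. For {1, ..., 22}, pigeonhole forces two integers of the same colour, which form a monochromatic 2-AP. Hence W(21, 2) = 22.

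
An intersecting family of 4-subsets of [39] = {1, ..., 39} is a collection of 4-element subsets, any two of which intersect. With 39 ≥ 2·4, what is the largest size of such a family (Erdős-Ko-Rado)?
max |F| = C(38, 3) = 8436

Erdős-Ko-Rado (1961): when n ≥ 2k, max |F| = C(n−1, k−1). The bound is attained by the star {A : i ∈ A} for any fixed i ∈ [n]. Here C(39−1, 4−1) = C(38, 3) = 8436.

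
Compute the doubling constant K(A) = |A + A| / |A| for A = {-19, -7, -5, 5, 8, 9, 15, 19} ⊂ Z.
K = |A + A| / |A| = 30/8 = 15/4

Enumerate A + A = {a + b : a, b ∈ A}. With |A| = 8, there are |A|^2 = 64 ordered sum pairs; collecting distinct values, A + A = {-38, -26, -24, -14, -12, -11, -10, -4, -2, 0, 1, 2, 3, 4, 8, 10, 12, 13, 14, 16, 17, 18, 20, 23, 24, 27, 28, 30, 34, 38}, so |A + A| = 30. Thus K = 30/8 = 15/4. For comparison, the minimum possible |A + A| over all 8-element sets is 2·8 − 1 = 15 (so min K = 15/8), attained only by arithmetic progressions.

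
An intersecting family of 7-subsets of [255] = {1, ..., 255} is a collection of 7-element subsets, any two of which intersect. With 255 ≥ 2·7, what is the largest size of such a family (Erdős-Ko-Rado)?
max |F| = C(254, 6) = 351427189575

Erdős-Ko-Rado (1961): when n ≥ 2k, max |F| = C(n−1, k−1). The bound is attained by the star {A : i ∈ A} for any fixed i ∈ [n]. Here C(255−1, 7−1) = C(254, 6) = 351427189575.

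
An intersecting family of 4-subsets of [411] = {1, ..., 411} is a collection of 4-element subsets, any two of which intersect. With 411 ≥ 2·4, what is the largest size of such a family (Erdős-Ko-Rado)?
max |F| = C(410, 3) = 11402920

Erdős-Ko-Rado (1961): when n ≥ 2k, max |F| = C(n−1, k−1). The bound is attained by the star {A : i ∈ A} for any fixed i ∈ [n]. Here C(411−1, 4−1) = C(410, 3) = 11402920.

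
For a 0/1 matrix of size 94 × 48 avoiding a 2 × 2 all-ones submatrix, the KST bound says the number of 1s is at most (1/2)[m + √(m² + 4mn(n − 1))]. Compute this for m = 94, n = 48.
z(94, 48; 2, 2) ≤ (1/2)[94 + √(94² + 4·94·48·47)] = (1/2)[94 + √857092] = 509.8963

Kővári–Sós–Turán: let r_1, ..., r_94 be the row sums and z = Σ r_i the total number of 1s. Each pair of columns can share at most one row with both entries 1 (else a 2×2 all-ones block appears), so Σ_i C(r_i, 2) ≤ C(48, 2) = 1128. By convexity Σ_i C(r_i, 2) ≥ 94·C(z/94, 2) = z(z − 94)/(2·94), giving z² − 94z − 94·48·47 ≤ 0 and hence z ≤ (1/2)[94 + √(8836 + 4·212064)] = (1/2)[94 + √857092] ≈ (1/2)(94 + 925.7926) = 509.8963.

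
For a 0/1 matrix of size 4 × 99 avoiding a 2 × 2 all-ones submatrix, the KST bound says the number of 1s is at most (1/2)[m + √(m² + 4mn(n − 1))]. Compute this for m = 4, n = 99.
z(4, 99; 2, 2) ≤ (1/2)[4 + √(4² + 4·4·99·98)] = (1/2)[4 + √155248] = 199.0076

Kővári–Sós–Turán: let r_1, ..., r_4 be the row sums and z = Σ r_i the total number of 1s. Each pair of columns can share at most one row with both entries 1 (else a 2×2 all-ones block appears), so Σ_i C(r_i, 2) ≤ C(99, 2) = 4851. By convexity Σ_i C(r_i, 2) ≥ 4·C(z/4, 2) = z(z − 4)/(2·4), giving z² − 4z − 4·99·98 ≤ 0 and hence z ≤ (1/2)[4 + √(16 + 4·38808)] = (1/2)[4 + √155248] ≈ (1/2)(4 + 394.0152) = 199.0076.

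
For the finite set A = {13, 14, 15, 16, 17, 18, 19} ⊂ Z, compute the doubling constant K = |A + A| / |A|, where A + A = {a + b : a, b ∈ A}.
K = |A + A| / |A| = 13/7

Enumerate A + A = {a + b : a, b ∈ A}. With |A| = 7, there are |A|^2 = 49 ordered sum pairs; collecting distinct values, A + A = {26, 27, 28, 29, 30, 31, 32, 33, 34, 35, 36, 37, 38}, so |A + A| = 13. Thus K = 13/7. Here |A + A| = 2|A| − 1 = 13, the minimum possible — so K = 13/7 is minimal, which holds iff A is an arithmetic progression.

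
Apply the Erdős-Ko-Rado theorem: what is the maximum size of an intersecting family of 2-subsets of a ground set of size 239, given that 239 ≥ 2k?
max |F| = C(238, 1) = 238

The Erdős-Ko-Rado theorem states: for n ≥ 2k, an intersecting family of k-subsets of an n-element set has size at most C(n − 1, k − 1), with equality for 'star' families {A ⊆ [n] : |A| = k, i ∈ A} (fix an element i). For n = 239, k = 2: C(238, 1) = 238.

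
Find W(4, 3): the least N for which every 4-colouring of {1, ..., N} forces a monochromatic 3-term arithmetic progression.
W(4, 3) = 76

W(4, 3) = 76. The lower bound W(4, 3) > 75 comes from an explicit good 4-colouring of [1, 75]; the upper bound W(4, 3) ≤ 76 was verified by exhaustive search over 4-colourings of [1, 76].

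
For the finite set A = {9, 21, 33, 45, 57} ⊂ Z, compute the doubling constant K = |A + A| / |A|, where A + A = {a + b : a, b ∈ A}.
K = |A + A| / |A| = 9/5

Enumerate A + A = {a + b : a, b ∈ A}. With |A| = 5, there are |A|^2 = 25 ordered sum pairs; collecting distinct values, A + A = {18, 30, 42, 54, 66, 78, 90, 102, 114}, so |A + A| = 9. Thus K = 9/5. Here |A + A| = 2|A| − 1 = 9, the minimum possible — so K = 9/5 is minimal, which holds iff A is an arithmetic progression.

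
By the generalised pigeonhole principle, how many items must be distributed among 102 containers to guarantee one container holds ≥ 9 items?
n = (9 − 1)·102 + 1 = 817

By the generalised pigeonhole principle, to guarantee some box contains ≥ r objects we need more than (r − 1) · k objects total. Threshold: n = (r − 1) · k + 1. With r = 9 and k = 102: n = 8 · 102 + 1 = 816 + 1 = 817. For n = 816 = 8 · 102, we can put exactly 8 objects in every box, avoiding 9 in any single one — so 817 is tight.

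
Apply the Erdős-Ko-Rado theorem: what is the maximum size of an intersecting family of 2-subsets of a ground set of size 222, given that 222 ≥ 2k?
max |F| = C(221, 1) = 221

The Erdős-Ko-Rado theorem states: for n ≥ 2k, an intersecting family of k-subsets of an n-element set has size at most C(n − 1, k − 1), with equality for 'star' families {A ⊆ [n] : |A| = k, i ∈ A} (fix an element i). For n = 222, k = 2: C(221, 1) = 221.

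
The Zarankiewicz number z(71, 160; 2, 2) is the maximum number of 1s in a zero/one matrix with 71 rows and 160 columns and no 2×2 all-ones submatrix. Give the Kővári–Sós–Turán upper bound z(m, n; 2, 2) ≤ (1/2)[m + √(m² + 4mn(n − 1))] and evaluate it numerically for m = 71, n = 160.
z(71, 160; 2, 2) ≤ (1/2)[71 + √(71² + 4·71·160·159)] = (1/2)[71 + √7230001] = 1379.9331

Kővári–Sós–Turán: let r_1, ..., r_71 be the row sums and z = Σ r_i the total number of 1s. Each pair of columns can share at most one row with both entries 1 (else a 2×2 all-ones block appears), so Σ_i C(r_i, 2) ≤ C(160, 2) = 12720. By convexity Σ_i C(r_i, 2) ≥ 71·C(z/71, 2) = z(z − 71)/(2·71), giving z² − 71z − 71·160·159 ≤ 0 and hence z ≤ (1/2)[71 + √(5041 + 4·1806240)] = (1/2)[71 + √7230001] ≈ (1/2)(71 + 2688.8661) = 1379.9331.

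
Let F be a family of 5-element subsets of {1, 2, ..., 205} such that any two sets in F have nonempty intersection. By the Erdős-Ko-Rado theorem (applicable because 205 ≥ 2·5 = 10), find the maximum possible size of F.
max |F| = C(204, 4) = 70058751

Erdős-Ko-Rado (1961): when n ≥ 2k, max |F| = C(n−1, k−1). The bound is attained by the star {A : i ∈ A} for any fixed i ∈ [n]. Here C(205−1, 5−1) = C(204, 4) = 70058751.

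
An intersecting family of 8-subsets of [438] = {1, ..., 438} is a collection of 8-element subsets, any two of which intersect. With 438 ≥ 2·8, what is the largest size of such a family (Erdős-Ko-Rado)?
max |F| = C(437, 7) = 575393947901352

Erdős-Ko-Rado (1961): when n ≥ 2k, max |F| = C(n−1, k−1). The bound is attained by the star {A : i ∈ A} for any fixed i ∈ [n]. Here C(438−1, 8−1) = C(437, 7) = 575393947901352.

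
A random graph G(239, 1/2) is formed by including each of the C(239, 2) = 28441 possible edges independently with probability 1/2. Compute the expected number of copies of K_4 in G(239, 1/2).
E[# K_4] = C(239, 4) · (1/2)^C(4, 2) = 132563501 / 2^6 = 2071304.703125

For each 4-subset S of vertices (there are C(239, 4) = 132563501 such S), let X_S = 1 if S induces a K_4 (all C(4, 2) = 6 edges present). Then P(X_S = 1) = (1/2)^6 = 1/64. By linearity of expectation, E[# K_4] = C(239, 4) · (1/2)^6 = 132563501 / 64 = 2071304.703125.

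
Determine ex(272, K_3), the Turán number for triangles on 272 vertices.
ex(272, K_3) = ⌊272^2/4⌋ = 18496

Mantel (1907): a triangle-free graph on n vertices has at most ⌊n^2/4⌋ edges, with equality for the complete bipartite graph K_{⌊n/2⌋, ⌈n/2⌉}. For n = 272: ⌊272^2/4⌋ = ⌊73984/4⌋ = 18496. The extremal graph is K_{136, 136}, which has 136·136 = 18496 edges.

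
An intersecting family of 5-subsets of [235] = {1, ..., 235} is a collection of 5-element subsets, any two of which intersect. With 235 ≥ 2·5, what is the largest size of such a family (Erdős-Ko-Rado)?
max |F| = C(234, 4) = 121747626

Erdős-Ko-Rado (1961): when n ≥ 2k, max |F| = C(n−1, k−1). The bound is attained by the star {A : i ∈ A} for any fixed i ∈ [n]. Here C(235−1, 5−1) = C(234, 4) = 121747626.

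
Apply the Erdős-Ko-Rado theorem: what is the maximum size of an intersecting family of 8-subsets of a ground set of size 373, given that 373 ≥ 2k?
max |F| = C(372, 7) = 184803150863664

Erdős-Ko-Rado (1961): when n ≥ 2k, max |F| = C(n−1, k−1). The bound is attained by the star {A : i ∈ A} for any fixed i ∈ [n]. Here C(373−1, 8−1) = C(372, 7) = 184803150863664.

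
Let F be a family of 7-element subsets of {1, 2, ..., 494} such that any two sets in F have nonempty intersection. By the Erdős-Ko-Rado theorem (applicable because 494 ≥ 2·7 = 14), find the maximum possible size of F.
max |F| = C(493, 6) = 19341305238724

Erdős-Ko-Rado (1961): when n ≥ 2k, max |F| = C(n−1, k−1). The bound is attained by the star {A : i ∈ A} for any fixed i ∈ [n]. Here C(494−1, 7−1) = C(493, 6) = 19341305238724.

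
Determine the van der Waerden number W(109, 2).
W(109, 2) = 109 + 1 = 110

A 2-term AP is any pair of integers, so a monochromatic 2-AP exists iff some colour is used at least twice. With 109 colours, the colouring i ↦ i on {1, ..., 109} uses each colour once, avoiding any monochromatic pair, so W(109, 2) > 109. For {1, ..., 110}, pigeonhole forces two integers of the same colour, which form a monochromatic 2-AP. Hence W(109, 2) = 110.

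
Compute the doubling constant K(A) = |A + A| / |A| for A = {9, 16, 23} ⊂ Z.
K = |A + A| / |A| = 5/3

Enumerate A + A = {a + b : a, b ∈ A}. With |A| = 3, there are |A|^2 = 9 ordered sum pairs; collecting distinct values, A + A = {18, 25, 32, 39, 46}, so |A + A| = 5. Thus K = 5/3. Here |A + A| = 2|A| − 1 = 5, the minimum possible — so K = 5/3 is minimal, which holds iff A is an arithmetic progression.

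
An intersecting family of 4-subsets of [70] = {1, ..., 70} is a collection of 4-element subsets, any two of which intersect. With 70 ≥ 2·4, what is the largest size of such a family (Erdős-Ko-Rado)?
max |F| = C(69, 3) = 52394

Erdős-Ko-Rado (1961): when n ≥ 2k, max |F| = C(n−1, k−1). The bound is attained by the star {A : i ∈ A} for any fixed i ∈ [n]. Here C(70−1, 4−1) = C(69, 3) = 52394.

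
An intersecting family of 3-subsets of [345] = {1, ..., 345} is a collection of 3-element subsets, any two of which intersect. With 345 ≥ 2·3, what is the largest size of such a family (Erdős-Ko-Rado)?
max |F| = C(344, 2) = 58996

The Erdős-Ko-Rado theorem states: for n ≥ 2k, an intersecting family of k-subsets of an n-element set has size at most C(n − 1, k − 1), with equality for 'star' families {A ⊆ [n] : |A| = k, i ∈ A} (fix an element i). For n = 345, k = 3: C(344, 2) = 58996.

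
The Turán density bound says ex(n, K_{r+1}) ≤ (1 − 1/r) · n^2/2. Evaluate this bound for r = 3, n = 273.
Turán density bound = (2/3) · 273^2/2 = 24843

Turán's theorem: ex(n, K_{r+1}) is achieved by the complete r-partite Turán graph T(n, r) with parts as balanced as possible, and is at most (1 − 1/r) · n^2/2. For r = 3, n = 273: the density bound is (2/3) · 74529/2 = 24843. Since 3 ∣ 273, the Turán graph T(273, 3) has parts of equal size 91, and its edge count e(T(273, 3)) = 24843 attains the density bound exactly.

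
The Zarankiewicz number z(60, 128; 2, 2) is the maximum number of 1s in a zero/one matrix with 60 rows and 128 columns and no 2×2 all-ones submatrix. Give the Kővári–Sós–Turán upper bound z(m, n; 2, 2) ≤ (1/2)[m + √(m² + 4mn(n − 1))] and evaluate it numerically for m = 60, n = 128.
z(60, 128; 2, 2) ≤ (1/2)[60 + √(60² + 4·60·128·127)] = (1/2)[60 + √3905040] = 1018.0587

Kővári–Sós–Turán: let r_1, ..., r_60 be the row sums and z = Σ r_i the total number of 1s. Each pair of columns can share at most one row with both entries 1 (else a 2×2 all-ones block appears), so Σ_i C(r_i, 2) ≤ C(128, 2) = 8128. By convexity Σ_i C(r_i, 2) ≥ 60·C(z/60, 2) = z(z − 60)/(2·60), giving z² − 60z − 60·128·127 ≤ 0 and hence z ≤ (1/2)[60 + √(3600 + 4·975360)] = (1/2)[60 + √3905040] ≈ (1/2)(60 + 1976.1174) = 1018.0587.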